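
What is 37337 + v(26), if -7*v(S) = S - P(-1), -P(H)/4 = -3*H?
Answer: 261321/7 ≈ 37332.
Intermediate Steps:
P(H) = 12*H (P(H) = -(-12)*H = 12*H)
v(S) = -12/7 - S/7 (v(S) = -(S - 12*(-1))/7 = -(S - 1*(-12))/7 = -(S + 12)/7 = -(12 + S)/7 = -12/7 - S/7)
37337 + v(26) = 37337 + (-12/7 - ⅐*26) = 37337 + (-12/7 - 26/7) = 37337 - 38/7 = 261321/7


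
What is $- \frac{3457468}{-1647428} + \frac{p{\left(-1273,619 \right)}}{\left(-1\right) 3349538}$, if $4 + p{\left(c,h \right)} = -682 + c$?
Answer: $\frac{2896036940309}{1379530672066} \approx 2.0993$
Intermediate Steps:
$p{\left(c,h \right)} = -686 + c$ ($p{\left(c,h \right)} = -4 + \left(-682 + c\right) = -686 + c$)
$- \frac{3457468}{-1647428} + \frac{p{\left(-1273,619 \right)}}{\left(-1\right) 3349538} = - \frac{3457468}{-1647428} + \frac{-686 - 1273}{\left(-1\right) 3349538} = \left(-3457468\right) \left(- \frac{1}{1647428}\right) - \frac{1959}{-3349538} = \frac{864367}{411857} - - \frac{1959}{3349538} = \frac{864367}{411857} + \frac{1959}{3349538} = \frac{2896036940309}{1379530672066}$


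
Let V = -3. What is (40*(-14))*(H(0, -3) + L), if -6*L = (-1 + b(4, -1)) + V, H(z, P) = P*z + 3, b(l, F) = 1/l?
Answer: -2030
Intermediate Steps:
H(z, P) = 3 + P*z
L = 5/8 (L = -((-1 + 1/4) - 3)/6 = -((-1 + ¼) - 3)/6 = -(-¾ - 3)/6 = -⅙*(-15/4) = 5/8 ≈ 0.62500)
(40*(-14))*(H(0, -3) + L) = (40*(-14))*((3 - 3*0) + 5/8) = -560*((3 + 0) + 5/8) = -560*(3 + 5/8) = -560*29/8 = -2030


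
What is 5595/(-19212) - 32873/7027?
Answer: -223624047/45000908 ≈ -4.9693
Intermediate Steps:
5595/(-19212) - 32873/7027 = 5595*(-1/19212) - 32873*1/7027 = -1865/6404 - 32873/7027 = -223624047/45000908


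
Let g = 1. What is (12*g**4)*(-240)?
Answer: -2880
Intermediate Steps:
(12*g**4)*(-240) = (12*1**4)*(-240) = (12*1)*(-240) = 12*(-240) = -2880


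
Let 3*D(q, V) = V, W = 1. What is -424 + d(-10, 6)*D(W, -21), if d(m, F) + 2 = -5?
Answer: -375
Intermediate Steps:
D(q, V) = V/3
d(m, F) = -7 (d(m, F) = -2 - 5 = -7)
-424 + d(-10, 6)*D(W, -21) = -424 - 7*(-21)/3 = -424 - 7*(-7) = -424 + 49 = -375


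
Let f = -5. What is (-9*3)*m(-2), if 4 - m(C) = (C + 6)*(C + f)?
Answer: -864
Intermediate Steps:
m(C) = 4 - (-5 + C)*(6 + C) (m(C) = 4 - (C + 6)*(C - 5) = 4 - (6 + C)*(-5 + C) = 4 - (-5 + C)*(6 + C))
(-9*3)*m(-2) = (-9*3)*(34 - 1*(-2) - 1*(-2)²) = -27*(34 + 2 - 1*4) = -27*(34 + 2 - 4) = -27*32 = -864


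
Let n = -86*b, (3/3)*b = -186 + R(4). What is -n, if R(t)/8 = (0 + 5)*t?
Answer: -2236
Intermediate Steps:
R(t) = 40*t (R(t) = 8*((0 + 5)*t) = 8*(5*t) = 40*t)
b = -26 (b = -186 + 40*4 = -186 + 160 = -26)
n = 2236 (n = -86*(-26) = 2236)
-n = -1*2236 = -2236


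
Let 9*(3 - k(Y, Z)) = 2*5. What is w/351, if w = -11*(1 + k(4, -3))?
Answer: -22/243 ≈ -0.090535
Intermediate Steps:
k(Y, Z) = 17/9 (k(Y, Z) = 3 - 2*5/9 = 3 - 1/9*10 = 3 - 10/9 = 17/9)
w = -286/9 (w = -11*(1 + 17/9) = -11*26/9 = -286/9 ≈ -31.778)
w/351 = -286/9/351 = -286/9*1/351 = -22/243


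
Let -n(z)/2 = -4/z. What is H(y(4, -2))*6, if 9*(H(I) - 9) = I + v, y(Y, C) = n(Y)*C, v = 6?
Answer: 166/3 ≈ 55.333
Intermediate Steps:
n(z) = 8/z (n(z) = -(-8)/z = 8/z)
y(Y, C) = 8*C/Y (y(Y, C) = (8/Y)*C = 8*C/Y)
H(I) = 29/3 + I/9 (H(I) = 9 + (I + 6)/9 = 9 + (6 + I)/9 = 9 + (⅔ + I/9) = 29/3 + I/9)
H(y(4, -2))*6 = (29/3 + (8*(-2)/4)/9)*6 = (29/3 + (8*(-2)*(¼))/9)*6 = (29/3 + (⅑)*(-4))*6 = (29/3 - 4/9)*6 = (83/9)*6 = 166/3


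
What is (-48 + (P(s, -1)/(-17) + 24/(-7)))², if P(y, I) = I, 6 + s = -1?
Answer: 37368769/14161 ≈ 2638.9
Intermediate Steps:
s = -7 (s = -6 - 1 = -7)
(-48 + (P(s, -1)/(-17) + 24/(-7)))² = (-48 + (-1/(-17) + 24/(-7)))² = (-48 + (-1*(-1/17) + 24*(-⅐)))² = (-48 + (1/17 - 24/7))² = (-48 - 401/119)² = (-6113/119)² = 37368769/14161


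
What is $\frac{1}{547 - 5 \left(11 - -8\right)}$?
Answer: $\frac{1}{452} \approx 0.0022124$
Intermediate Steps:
$\frac{1}{547 - 5 \left(11 - -8\right)} = \frac{1}{547 - 5 \left(11 + 8\right)} = \frac{1}{547 - 95} = \frac{1}{452}$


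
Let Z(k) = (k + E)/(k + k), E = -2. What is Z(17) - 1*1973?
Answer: -67067/34 ≈ -1972.6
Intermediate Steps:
Z(k) = (-2 + k)/(2*k) (Z(k) = (k - 2)/(k + k) = (-2 + k)/((2*k)) = (-2 + k)*(1/(2*k)) = (-2 + k)/(2*k))
Z(17) - 1*1973 = (1/2)*(-2 + 17)/17 - 1*1973 = (1/2)*(1/17)*15 - 1973 = 15/34 - 1973 = -67067/34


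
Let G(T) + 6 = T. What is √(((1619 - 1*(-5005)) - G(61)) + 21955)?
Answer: 2*√7131 ≈ 168.89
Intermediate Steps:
G(T) = -6 + T
√(((1619 - 1*(-5005)) - G(61)) + 21955) = √(((1619 - 1*(-5005)) - (-6 + 61)) + 21955) = √(((1619 + 5005) - 1*55) + 21955) = √((6624 - 55) + 21955) = √(6569 + 21955) = √28524 = 2*√7131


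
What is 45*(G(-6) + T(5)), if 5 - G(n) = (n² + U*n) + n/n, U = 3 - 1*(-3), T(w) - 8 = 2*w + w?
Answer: 1215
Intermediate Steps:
T(w) = 8 + 3*w (T(w) = 8 + (2*w + w) = 8 + 3*w)
U = 6 (U = 3 + 3 = 6)
G(n) = 4 - n² - 6*n (G(n) = 5 - ((n² + 6*n) + n/n) = 5 - ((n² + 6*n) + 1) = 5 - (1 + n² + 6*n) = 5 + (-1 - n² - 6*n) = 4 - n² - 6*n)
45*(G(-6) + T(5)) = 45*((4 - 1*(-6)² - 6*(-6)) + (8 + 3*5)) = 45*((4 - 1*36 + 36) + (8 + 15)) = 45*((4 - 36 + 36) + 23) = 45*(4 + 23) = 45*27 = 1215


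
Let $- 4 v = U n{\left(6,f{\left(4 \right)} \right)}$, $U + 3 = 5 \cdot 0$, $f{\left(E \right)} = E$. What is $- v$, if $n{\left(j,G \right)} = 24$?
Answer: $-18$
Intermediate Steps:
$U = -3$ ($U = -3 + 5 \cdot 0 = -3 + 0 = -3$)
$v = 18$ ($v = - \frac{\left(-3\right) 24}{4} = \left(- \frac{1}{4}\right) \left(-72\right) = 18$)
$- v = \left(-1\right) 18 = -18$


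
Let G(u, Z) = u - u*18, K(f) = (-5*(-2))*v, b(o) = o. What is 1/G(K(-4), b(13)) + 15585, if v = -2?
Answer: 5298901/340 ≈ 15585.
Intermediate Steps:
K(f) = -20 (K(f) = -5*(-2)*(-2) = 10*(-2) = -20)
G(u, Z) = -17*u (G(u, Z) = u - 18*u = -17*u)
1/G(K(-4), b(13)) + 15585 = 1/(-17*(-20)) + 15585 = 1/340 + 15585 = 5298901/340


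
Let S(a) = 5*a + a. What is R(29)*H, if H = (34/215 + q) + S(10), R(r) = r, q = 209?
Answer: 1678201/215 ≈ 7805.6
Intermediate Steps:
S(a) = 6*a
H = 57869/215 (H = (34/215 + 209) + 6*10 = (34*(1/215) + 209) + 60 = (34/215 + 209) + 60 = 44969/215 + 60 = 57869/215 ≈ 269.16)
R(29)*H = 29*(57869/215) = 1678201/215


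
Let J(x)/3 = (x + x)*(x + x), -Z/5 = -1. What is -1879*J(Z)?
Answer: -563700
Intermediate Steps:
Z = 5 (Z = -5*(-1) = 5)
J(x) = 12*x² (J(x) = 3*((x + x)*(x + x)) = 3*((2*x)*(2*x)) = 3*(4*x²) = 12*x²)
-1879*J(Z) = -22548*5² = -22548*25 = -1879*300 = -563700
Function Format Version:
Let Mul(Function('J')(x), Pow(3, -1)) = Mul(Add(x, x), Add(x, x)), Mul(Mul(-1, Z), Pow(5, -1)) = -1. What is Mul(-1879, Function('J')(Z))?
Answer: -563700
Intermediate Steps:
Z = 5 (Z = Mul(-5, -1) = 5)
Function('J')(x) = Mul(12, Pow(x, 2)) (Function('J')(x) = Mul(3, Mul(Add(x, x), Add(x, x))) = Mul(3, Mul(Mul(2, x), Mul(2, x))) = Mul(3, Mul(4, Pow(x, 2))) = Mul(12, Pow(x, 2)))
Mul(-1879, Function('J')(Z)) = Mul(-1879, Mul(12, Pow(5, 2))) = Mul(-1879, Mul(12, 25)) = Mul(-1879, 300) = -563700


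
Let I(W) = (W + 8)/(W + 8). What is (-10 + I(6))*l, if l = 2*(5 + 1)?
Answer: -108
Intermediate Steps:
I(W) = 1 (I(W) = (8 + W)/(8 + W) = 1)
l = 12 (l = 2*6 = 12)
(-10 + I(6))*l = (-10 + 1)*12 = -9*12 = -108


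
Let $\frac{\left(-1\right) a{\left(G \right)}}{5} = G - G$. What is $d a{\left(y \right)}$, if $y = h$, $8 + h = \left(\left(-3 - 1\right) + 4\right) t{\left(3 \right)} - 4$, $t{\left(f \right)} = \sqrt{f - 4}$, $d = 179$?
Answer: $0$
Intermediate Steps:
$t{\left(f \right)} = \sqrt{-4 + f}$
$h = -12$ ($h = -8 - \left(4 - \left(\left(-3 - 1\right) + 4\right) \sqrt{-4 + 3}\right) = -8 - \left(4 - \left(-4 + 4\right) \sqrt{-1}\right) = -8 - \left(4 + 0 i\right) = -8 + \left(0 - 4\right) = -8 - 4 = -12$)
$y = -12$
$a{\left(G \right)} = 0$ ($a{\left(G \right)} = - 5 \left(G - G\right) = \left(-5\right) 0 = 0$)
$d a{\left(y \right)} = 179 \cdot 0 = 0$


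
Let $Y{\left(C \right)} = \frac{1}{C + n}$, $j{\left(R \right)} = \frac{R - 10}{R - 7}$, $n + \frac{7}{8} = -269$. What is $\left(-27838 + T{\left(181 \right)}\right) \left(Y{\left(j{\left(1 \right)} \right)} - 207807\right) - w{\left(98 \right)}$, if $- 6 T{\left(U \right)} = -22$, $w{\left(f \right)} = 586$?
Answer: $\frac{37255831399985}{6441} \approx 5.7842 \cdot 10^{9}$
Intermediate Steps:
$n = - \frac{2159}{8}$ ($n = - \frac{7}{8} - 269 = - \frac{2159}{8} \approx -269.88$)
$j{\left(R \right)} = \frac{-10 + R}{-7 + R}$
$T{\left(U \right)} = \frac{11}{3}$ ($T{\left(U \right)} = \left(- \frac{1}{6}\right) \left(-22\right) = \frac{11}{3}$)
$Y{\left(C \right)} = \frac{1}{- \frac{2159}{8} + C}$ ($Y{\left(C \right)} = \frac{1}{C - \frac{2159}{8}} = \frac{1}{- \frac{2159}{8} + C}$)
$\left(-27838 + T{\left(181 \right)}\right) \left(Y{\left(j{\left(1 \right)} \right)} - 207807\right) - w{\left(98 \right)} = \left(-27838 + \frac{11}{3}\right) \left(\frac{8}{-2159 + 8 \frac{-10 + 1}{-7 + 1}} - 207807\right) - 586 = - \frac{83503 \left(\frac{8}{-2159 + 8 \frac{1}{-6} \left(-9\right)} - 207807\right)}{3} - 586 = - \frac{83503 \left(\frac{8}{-2159 + 8 \left(\left(- \frac{1}{6}\right) \left(-9\right)\right)} - 207807\right)}{3} - 586 = - \frac{83503 \left(\frac{8}{-2159 + 8 \cdot \frac{3}{2}} - 207807\right)}{3} - 586 = - \frac{83503 \left(\frac{8}{-2159 + 12} - 207807\right)}{3} - 586 = - \frac{83503 \left(\frac{8}{-2147} - 207807\right)}{3} - 586 = - \frac{83503 \left(8 \left(- \frac{1}{2147}\right) - 207807\right)}{3} - 586 = - \frac{83503 \left(- \frac{8}{2147} - 207807\right)}{3} - 586 = \left(- \frac{83503}{3}\right) \left(- \frac{446161637}{2147}\right) - 586 = \frac{37255835174411}{6441} - 586 = \frac{37255831399985}{6441}$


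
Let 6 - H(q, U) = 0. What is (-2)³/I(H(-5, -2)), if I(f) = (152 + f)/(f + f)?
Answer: -48/79 ≈ -0.60759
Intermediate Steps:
H(q, U) = 6 (H(q, U) = 6 - 1*0 = 6 + 0 = 6)
I(f) = (152 + f)/(2*f) (I(f) = (152 + f)/((2*f)) = (152 + f)*(1/(2*f)) = (152 + f)/(2*f))
(-2)³/I(H(-5, -2)) = (-2)³/(((½)*(152 + 6)/6)) = -8/((½)*(⅙)*158) = -8/79/6 = -8*6/79 = -48/79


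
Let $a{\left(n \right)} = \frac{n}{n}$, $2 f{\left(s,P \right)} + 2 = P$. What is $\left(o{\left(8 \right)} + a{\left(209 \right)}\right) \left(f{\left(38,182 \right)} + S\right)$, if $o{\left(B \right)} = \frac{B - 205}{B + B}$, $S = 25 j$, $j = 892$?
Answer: $- \frac{2026295}{8} \approx -2.5329 \cdot 10^{5}$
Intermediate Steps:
$f{\left(s,P \right)} = -1 + \frac{P}{2}$
$a{\left(n \right)} = 1$
$S = 22300$ ($S = 25 \cdot 892 = 22300$)
$o{\left(B \right)} = \frac{-205 + B}{2 B}$
$\left(o{\left(8 \right)} + a{\left(209 \right)}\right) \left(f{\left(38,182 \right)} + S\right) = \left(\frac{-205 + 8}{2 \cdot 8} + 1\right) \left(\left(-1 + \frac{1}{2} \cdot 182\right) + 22300\right) = \left(\frac{1}{2} \cdot \frac{1}{8} \left(-197\right) + 1\right) \left(\left(-1 + 91\right) + 22300\right) = \left(- \frac{197}{16} + 1\right) \left(90 + 22300\right) = \left(- \frac{181}{16}\right) 22390 = - \frac{2026295}{8}$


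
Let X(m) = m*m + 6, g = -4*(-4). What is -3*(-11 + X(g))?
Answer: -753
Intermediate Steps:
g = 16
X(m) = 6 + m**2 (X(m) = m**2 + 6 = 6 + m**2)
-3*(-11 + X(g)) = -3*(-11 + (6 + 16**2)) = -3*(-11 + (6 + 256)) = -3*(-11 + 262) = -3*251 = -753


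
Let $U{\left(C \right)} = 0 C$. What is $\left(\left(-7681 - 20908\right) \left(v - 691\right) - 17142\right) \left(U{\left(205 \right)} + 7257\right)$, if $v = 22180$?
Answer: $-4458455244891$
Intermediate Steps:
$U{\left(C \right)} = 0$
$\left(\left(-7681 - 20908\right) \left(v - 691\right) - 17142\right) \left(U{\left(205 \right)} + 7257\right) = \left(\left(-7681 - 20908\right) \left(22180 - 691\right) - 17142\right) \left(0 + 7257\right) = \left(\left(-28589\right) 21489 - 17142\right) 7257 = \left(-614349021 - 17142\right) 7257 = \left(-614366163\right) 7257 = -4458455244891$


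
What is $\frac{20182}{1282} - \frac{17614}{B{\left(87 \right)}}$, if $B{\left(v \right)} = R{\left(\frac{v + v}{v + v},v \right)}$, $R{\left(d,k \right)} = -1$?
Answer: $\frac{11300665}{641} \approx 17630.0$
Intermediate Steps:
$B{\left(v \right)} = -1$
$\frac{20182}{1282} - \frac{17614}{B{\left(87 \right)}} = \frac{20182}{1282} - \frac{17614}{-1} = 20182 \cdot \frac{1}{1282} - -17614 = \frac{10091}{641} + 17614 = \frac{11300665}{641}$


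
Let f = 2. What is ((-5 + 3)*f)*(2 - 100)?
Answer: 392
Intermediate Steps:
((-5 + 3)*f)*(2 - 100) = ((-5 + 3)*2)*(2 - 100) = -2*2*(-98) = -4*(-98) = 392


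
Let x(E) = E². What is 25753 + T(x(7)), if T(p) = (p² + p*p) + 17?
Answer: 30572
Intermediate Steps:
T(p) = 17 + 2*p² (T(p) = (p² + p²) + 17 = 2*p² + 17 = 17 + 2*p²)
25753 + T(x(7)) = 25753 + (17 + 2*(7²)²) = 25753 + (17 + 2*49²) = 25753 + (17 + 2*2401) = 25753 + (17 + 4802) = 25753 + 4819 = 30572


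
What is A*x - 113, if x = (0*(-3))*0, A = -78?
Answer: -113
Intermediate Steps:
x = 0 (x = 0*0 = 0)
A*x - 113 = -78*0 - 113 = 0 - 113 = -113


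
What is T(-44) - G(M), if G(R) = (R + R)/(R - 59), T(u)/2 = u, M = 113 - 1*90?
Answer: -1561/18 ≈ -86.722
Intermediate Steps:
M = 23 (M = 113 - 90 = 23)
T(u) = 2*u
G(R) = 2*R/(-59 + R) (G(R) = (2*R)/(-59 + R) = 2*R/(-59 + R))
T(-44) - G(M) = 2*(-44) - 2*23/(-59 + 23) = -88 - 2*23/(-36) = -88 - 2*23*(-1)/36 = -88 - 1*(-23/18) = -88 + 23/18 = -1561/18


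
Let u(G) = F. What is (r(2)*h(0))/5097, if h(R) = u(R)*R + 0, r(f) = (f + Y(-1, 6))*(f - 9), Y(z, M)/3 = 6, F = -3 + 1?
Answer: 0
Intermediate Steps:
F = -2
u(G) = -2
Y(z, M) = 18 (Y(z, M) = 3*6 = 18)
r(f) = (-9 + f)*(18 + f) (r(f) = (f + 18)*(f - 9) = (18 + f)*(-9 + f) = (-9 + f)*(18 + f))
h(R) = -2*R (h(R) = -2*R + 0 = -2*R)
(r(2)*h(0))/5097 = ((-162 + 2² + 9*2)*(-2*0))/5097 = ((-162 + 4 + 18)*0)*(1/5097) = -140*0*(1/5097) = 0*(1/5097) = 0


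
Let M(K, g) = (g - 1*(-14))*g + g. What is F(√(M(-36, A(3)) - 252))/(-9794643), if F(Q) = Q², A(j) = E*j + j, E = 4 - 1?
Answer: -24/3264881 ≈ -7.3510e-6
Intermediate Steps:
E = 3
A(j) = 4*j (A(j) = 3*j + j = 4*j)
M(K, g) = g + g*(14 + g) (M(K, g) = (g + 14)*g + g = (14 + g)*g + g = g*(14 + g) + g = g + g*(14 + g))
F(√(M(-36, A(3)) - 252))/(-9794643) = (√((4*3)*(15 + 4*3) - 252))²/(-9794643) = (√(12*(15 + 12) - 252))²*(-1/9794643) = (√(12*27 - 252))²*(-1/9794643) = (√(324 - 252))²*(-1/9794643) = (√72)²*(-1/9794643) = (6*√2)²*(-1/9794643) = 72*(-1/9794643) = -24/3264881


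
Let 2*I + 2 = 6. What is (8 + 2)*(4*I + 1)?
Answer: 90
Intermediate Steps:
I = 2 (I = -1 + (1/2)*6 = -1 + 3 = 2)
(8 + 2)*(4*I + 1) = (8 + 2)*(4*2 + 1) = 10*(8 + 1) = 10*9 = 90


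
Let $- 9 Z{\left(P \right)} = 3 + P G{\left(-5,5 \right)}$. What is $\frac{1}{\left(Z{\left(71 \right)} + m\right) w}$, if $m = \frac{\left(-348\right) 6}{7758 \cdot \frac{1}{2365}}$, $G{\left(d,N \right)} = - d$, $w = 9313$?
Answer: $- \frac{3879}{24431333054} \approx -1.5877 \cdot 10^{-7}$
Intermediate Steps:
$Z{\left(P \right)} = - \frac{1}{3} - \frac{5 P}{9}$ ($Z{\left(P \right)} = - \frac{3 + P \left(\left(-1\right) \left(-5\right)\right)}{9} = - \frac{3 + P 5}{9} = - \frac{3 + 5 P}{9} = - \frac{1}{3} - \frac{5 P}{9}$)
$m = - \frac{274340}{431}$ ($m = - \frac{2088}{7758 \cdot \frac{1}{2365}} = - \frac{2088}{\frac{7758}{2365}} = \left(-2088\right) \frac{2365}{7758} = - \frac{274340}{431} \approx -636.52$)
$\frac{1}{\left(Z{\left(71 \right)} + m\right) w} = \frac{1}{\left(\left(- \frac{1}{3} - \frac{355}{9}\right) - \frac{274340}{431}\right) 9313} = \frac{1}{\left(- \frac{1}{3} - \frac{355}{9}\right) - \frac{274340}{431}} \cdot \frac{1}{9313} = \frac{1}{- \frac{358}{9} - \frac{274340}{431}} \cdot \frac{1}{9313} = \frac{1}{- \frac{2623358}{3879}} \cdot \frac{1}{9313} = \left(- \frac{3879}{2623358}\right) \frac{1}{9313} = - \frac{3879}{24431333054}$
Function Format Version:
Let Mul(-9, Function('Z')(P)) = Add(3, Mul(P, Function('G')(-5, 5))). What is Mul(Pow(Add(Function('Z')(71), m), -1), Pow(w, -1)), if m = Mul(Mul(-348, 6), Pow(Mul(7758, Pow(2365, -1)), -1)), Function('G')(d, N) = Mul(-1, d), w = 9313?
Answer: Rational(-3879, 24431333054) ≈ -1.5877e-7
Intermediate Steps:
Function('Z')(P) = Add(Rational(-1, 3), Mul(Rational(-5, 9), P)) (Function('Z')(P) = Mul(Rational(-1, 9), Add(3, Mul(P, Mul(-1, -5)))) = Mul(Rational(-1, 9), Add(3, Mul(P, 5))) = Mul(Rational(-1, 9), Add(3, Mul(5, P))) = Add(Rational(-1, 3), Mul(Rational(-5, 9), P)))
m = Rational(-274340, 431) (m = Mul(-2088, Pow(Mul(7758, Rational(1, 2365)), -1)) = Mul(-2088, Pow(Rational(7758, 2365), -1)) = Mul(-2088, Rational(2365, 7758)) = Rational(-274340, 431) ≈ -636.52)
Mul(Pow(Add(Function('Z')(71), m), -1), Pow(w, -1)) = Mul(Pow(Add(Add(Rational(-1, 3), Mul(Rational(-5, 9), 71)), Rational(-274340, 431)), -1), Pow(9313, -1)) = Mul(Pow(Add(Add(Rational(-1, 3), Rational(-355, 9)), Rational(-274340, 431)), -1), Rational(1, 9313)) = Mul(Pow(Add(Rational(-358, 9), Rational(-274340, 431)), -1), Rational(1, 9313)) = Mul(Pow(Rational(-2623358, 3879), -1), Rational(1, 9313)) = Mul(Rational(-3879, 2623358), Rational(1, 9313)) = Rational(-3879, 24431333054)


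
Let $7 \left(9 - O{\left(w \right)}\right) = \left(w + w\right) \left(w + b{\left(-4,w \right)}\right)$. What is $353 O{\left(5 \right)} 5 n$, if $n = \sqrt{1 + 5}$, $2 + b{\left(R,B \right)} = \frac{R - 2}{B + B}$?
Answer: $\frac{68835 \sqrt{6}}{7} \approx 24087.0$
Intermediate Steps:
$b{\left(R,B \right)} = -2 + \frac{-2 + R}{2 B}$ ($b{\left(R,B \right)} = -2 + \frac{R - 2}{B + B} = -2 + \frac{-2 + R}{2 B}$)
$O{\left(w \right)} = 9 - \frac{2 w \left(w + \frac{-6 - 4 w}{2 w}\right)}{7}$ ($O{\left(w \right)} = 9 - \frac{\left(w + w\right) \left(w + \frac{-2 - 4 - 4 w}{2 w}\right)}{7} = 9 - \frac{2 w \left(w + \frac{-6 - 4 w}{2 w}\right)}{7}$)
$n = \sqrt{6} \approx 2.4495$
$353 O{\left(5 \right)} 5 n = 353 \left(\frac{69}{7} - \frac{2 \cdot 5^{2}}{7} + \frac{4}{7} \cdot 5\right) 5 \sqrt{6} = 353 \left(\frac{69}{7} - \frac{50}{7} + \frac{20}{7}\right) 5 \sqrt{6} = 353 \cdot \frac{39}{7} \cdot 5 \sqrt{6} = 353 \frac{195 \sqrt{6}}{7} = \frac{68835 \sqrt{6}}{7}$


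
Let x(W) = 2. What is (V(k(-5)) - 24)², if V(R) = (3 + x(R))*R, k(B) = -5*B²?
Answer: 421201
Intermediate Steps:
V(R) = 5*R (V(R) = (3 + 2)*R = 5*R)
(V(k(-5)) - 24)² = (5*(-5*(-5)²) - 24)² = (5*(-5*25) - 24)² = (5*(-125) - 24)² = (-625 - 24)² = (-649)² = 421201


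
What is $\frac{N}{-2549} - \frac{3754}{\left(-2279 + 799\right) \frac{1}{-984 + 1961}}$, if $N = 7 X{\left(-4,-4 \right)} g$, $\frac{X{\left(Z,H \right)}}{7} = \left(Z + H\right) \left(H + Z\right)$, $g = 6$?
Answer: $\frac{4660506281}{1886260} \approx 2470.8$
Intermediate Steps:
$X{\left(Z,H \right)} = 7 \left(H + Z\right)^{2}$ ($X{\left(Z,H \right)} = 7 \left(Z + H\right) \left(H + Z\right) = 7 \left(H + Z\right) \left(H + Z\right) = 7 \left(H + Z\right)^{2}$)
$N = 18816$ ($N = 7 \cdot 7 \left(-4 - 4\right)^{2} \cdot 6 = 7 \cdot 7 \left(-8\right)^{2} \cdot 6 = 7 \cdot 7 \cdot 64 \cdot 6 = 7 \cdot 448 \cdot 6 = 3136 \cdot 6 = 18816$)
$\frac{N}{-2549} - \frac{3754}{\left(-2279 + 799\right) \frac{1}{-984 + 1961}} = \frac{18816}{-2549} - \frac{3754}{\left(-2279 + 799\right) \frac{1}{-984 + 1961}} = 18816 \left(- \frac{1}{2549}\right) - \frac{3754}{\left(-1480\right) \frac{1}{977}} = - \frac{18816}{2549} - \frac{3754}{\left(-1480\right) \frac{1}{977}} = - \frac{18816}{2549} - \frac{3754}{- \frac{1480}{977}} = - \frac{18816}{2549} - - \frac{1833829}{740} = - \frac{18816}{2549} + \frac{1833829}{740} = \frac{4660506281}{1886260}$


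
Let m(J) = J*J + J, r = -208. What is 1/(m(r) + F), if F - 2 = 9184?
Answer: 1/52242 ≈ 1.9142e-5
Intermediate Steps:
F = 9186 (F = 2 + 9184 = 9186)
m(J) = J + J**2 (m(J) = J**2 + J = J + J**2)
1/(m(r) + F) = 1/(-208*(1 - 208) + 9186) = 1/(-208*(-207) + 9186) = 1/(43056 + 9186) = 1/52242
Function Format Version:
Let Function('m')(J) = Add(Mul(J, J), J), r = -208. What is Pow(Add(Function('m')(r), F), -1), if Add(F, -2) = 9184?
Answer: Rational(1, 52242) ≈ 1.9142e-5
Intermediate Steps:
F = 9186 (F = Add(2, 9184) = 9186)
Function('m')(J) = Add(J, Pow(J, 2)) (Function('m')(J) = Add(Pow(J, 2), J) = Add(J, Pow(J, 2)))
Pow(Add(Function('m')(r), F), -1) = Pow(Add(Mul(-208, Add(1, -208)), 9186), -1) = Pow(Add(Mul(-208, -207), 9186), -1) = Pow(Add(43056, 9186), -1) = Pow(52242, -1) = Rational(1, 52242)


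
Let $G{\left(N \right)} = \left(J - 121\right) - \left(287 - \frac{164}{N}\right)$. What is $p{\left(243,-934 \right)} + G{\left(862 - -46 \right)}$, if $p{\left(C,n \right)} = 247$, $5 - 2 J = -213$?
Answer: $- \frac{11763}{227} \approx -51.819$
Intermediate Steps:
$J = 109$ ($J = \frac{5}{2} - - \frac{213}{2} = \frac{5}{2} + \frac{213}{2} = 109$)
$G{\left(N \right)} = -299 + \frac{164}{N}$ ($G{\left(N \right)} = \left(109 - 121\right) - \left(287 - \frac{164}{N}\right) = -12 - \left(287 - \frac{164}{N}\right) = -299 + \frac{164}{N}$)
$p{\left(243,-934 \right)} + G{\left(862 - -46 \right)} = 247 - \left(299 - \frac{164}{862 - -46}\right) = 247 - \left(299 - \frac{164}{862 + 46}\right) = 247 - \left(299 - \frac{164}{908}\right) = 247 + \left(-299 + 164 \cdot \frac{1}{908}\right) = 247 + \left(-299 + \frac{41}{227}\right) = 247 - \frac{67832}{227} = - \frac{11763}{227}$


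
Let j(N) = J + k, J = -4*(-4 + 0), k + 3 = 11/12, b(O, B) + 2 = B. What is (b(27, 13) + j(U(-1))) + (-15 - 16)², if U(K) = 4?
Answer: 11831/12 ≈ 985.92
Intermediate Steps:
b(O, B) = -2 + B
k = -25/12 (k = -3 + 11/12 = -25/12 ≈ -2.0833)
J = 16 (J = -4*(-4) = 16)
j(N) = 167/12 (j(N) = 16 - 25/12 = 167/12)
(b(27, 13) + j(U(-1))) + (-15 - 16)² = ((-2 + 13) + 167/12) + (-15 - 16)² = (11 + 167/12) + (-31)² = 299/12 + 961 = 11831/12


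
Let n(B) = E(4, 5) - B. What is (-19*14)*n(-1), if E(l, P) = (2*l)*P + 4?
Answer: -11970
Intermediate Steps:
E(l, P) = 4 + 2*P*l (E(l, P) = 2*P*l + 4 = 4 + 2*P*l)
n(B) = 44 - B (n(B) = (4 + 2*5*4) - B = (4 + 40) - B = 44 - B)
(-19*14)*n(-1) = (-19*14)*(44 - 1*(-1)) = -266*(44 + 1) = -266*45 = -11970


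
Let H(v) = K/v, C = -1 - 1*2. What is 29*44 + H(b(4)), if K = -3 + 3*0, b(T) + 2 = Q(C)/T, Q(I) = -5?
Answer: 16600/13 ≈ 1276.9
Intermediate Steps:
C = -3 (C = -1 - 2 = -3)
b(T) = -2 - 5/T
K = -3 (K = -3 + 0 = -3)
H(v) = -3/v
29*44 + H(b(4)) = 29*44 - 3/(-2 - 5/4) = 1276 - 3/(-2 - 5*¼) = 1276 - 3/(-2 - 5/4) = 1276 - 3/(-13/4) = 1276 - 3*(-4/13) = 1276 + 12/13 = 16600/13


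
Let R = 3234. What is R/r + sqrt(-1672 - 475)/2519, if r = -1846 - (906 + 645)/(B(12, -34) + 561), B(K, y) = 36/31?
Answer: -18786306/10739441 + I*sqrt(2147)/2519 ≈ -1.7493 + 0.018395*I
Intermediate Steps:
B(K, y) = 36/31 (B(K, y) = 36*(1/31) = 36/31)
r = -10739441/5809 (r = -1846 - (906 + 645)/(36/31 + 561) = -1846 - 1551/17427/31 = -1846 - 1551*31/17427 = -1846 - 1*16027/5809 = -1846 - 16027/5809 = -10739441/5809 ≈ -1848.8)
R/r + sqrt(-1672 - 475)/2519 = 3234/(-10739441/5809) + sqrt(-1672 - 475)/2519 = 3234*(-5809/10739441) + sqrt(-2147)*(1/2519) = -18786306/10739441 + (I*sqrt(2147))*(1/2519) = -18786306/10739441 + I*sqrt(2147)/2519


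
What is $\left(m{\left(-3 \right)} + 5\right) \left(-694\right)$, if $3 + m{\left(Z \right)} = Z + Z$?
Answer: $2776$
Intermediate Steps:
$m{\left(Z \right)} = -3 + 2 Z$ ($m{\left(Z \right)} = -3 + \left(Z + Z\right) = -3 + 2 Z$)
$\left(m{\left(-3 \right)} + 5\right) \left(-694\right) = \left(\left(-3 + 2 \left(-3\right)\right) + 5\right) \left(-694\right) = \left(\left(-3 - 6\right) + 5\right) \left(-694\right) = \left(-9 + 5\right) \left(-694\right) = \left(-4\right) \left(-694\right) = 2776$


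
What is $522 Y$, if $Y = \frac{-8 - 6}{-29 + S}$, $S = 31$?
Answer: $-3654$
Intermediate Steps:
$Y = -7$ ($Y = \frac{-8 - 6}{-29 + 31} = - \frac{14}{2} = \left(-14\right) \frac{1}{2} = -7$)
$522 Y = 522 \left(-7\right) = -3654$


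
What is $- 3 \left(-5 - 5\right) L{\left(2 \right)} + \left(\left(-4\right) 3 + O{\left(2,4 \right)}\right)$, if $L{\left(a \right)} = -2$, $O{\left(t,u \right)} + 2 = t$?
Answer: $-72$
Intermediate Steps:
$O{\left(t,u \right)} = -2 + t$
$- 3 \left(-5 - 5\right) L{\left(2 \right)} + \left(\left(-4\right) 3 + O{\left(2,4 \right)}\right) = - 3 \left(-5 - 5\right) \left(-2\right) + \left(\left(-4\right) 3 + \left(-2 + 2\right)\right) = \left(-3\right) \left(-10\right) \left(-2\right) + \left(-12 + 0\right) = 30 \left(-2\right) - 12 = -60 - 12 = -72$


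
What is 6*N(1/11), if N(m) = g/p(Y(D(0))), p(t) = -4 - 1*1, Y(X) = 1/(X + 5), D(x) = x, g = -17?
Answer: 102/5 ≈ 20.400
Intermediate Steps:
Y(X) = 1/(5 + X)
p(t) = -5 (p(t) = -4 - 1 = -5)
N(m) = 17/5 (N(m) = -17/(-5) = -17*(-1/5) = 17/5)
6*N(1/11) = 6*(17/5) = 102/5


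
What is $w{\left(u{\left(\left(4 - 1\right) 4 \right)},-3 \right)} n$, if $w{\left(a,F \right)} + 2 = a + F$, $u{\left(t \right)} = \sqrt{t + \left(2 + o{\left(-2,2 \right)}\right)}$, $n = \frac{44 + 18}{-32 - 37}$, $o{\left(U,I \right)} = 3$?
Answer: $\frac{310}{69} - \frac{62 \sqrt{17}}{69} \approx 0.78793$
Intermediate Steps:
$n = - \frac{62}{69}$ ($n = \frac{62}{-69} = 62 \left(- \frac{1}{69}\right) = - \frac{62}{69} \approx -0.89855$)
$u{\left(t \right)} = \sqrt{5 + t}$ ($u{\left(t \right)} = \sqrt{t + \left(2 + 3\right)} = \sqrt{t + 5} = \sqrt{5 + t}$)
$w{\left(a,F \right)} = -2 + F + a$ ($w{\left(a,F \right)} = -2 + \left(a + F\right) = -2 + \left(F + a\right) = -2 + F + a$)
$w{\left(u{\left(\left(4 - 1\right) 4 \right)},-3 \right)} n = \left(-2 - 3 + \sqrt{5 + \left(4 - 1\right) 4}\right) \left(- \frac{62}{69}\right) = \left(-2 - 3 + \sqrt{5 + 3 \cdot 4}\right) \left(- \frac{62}{69}\right) = \left(-2 - 3 + \sqrt{5 + 12}\right) \left(- \frac{62}{69}\right) = \left(-2 - 3 + \sqrt{17}\right) \left(- \frac{62}{69}\right) = \left(-5 + \sqrt{17}\right) \left(- \frac{62}{69}\right) = \frac{310}{69} - \frac{62 \sqrt{17}}{69}$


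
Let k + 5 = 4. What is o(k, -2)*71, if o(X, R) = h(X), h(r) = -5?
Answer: -355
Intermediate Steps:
k = -1 (k = -5 + 4 = -1)
o(X, R) = -5
o(k, -2)*71 = -5*71 = -355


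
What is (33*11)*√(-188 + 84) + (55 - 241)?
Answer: -186 + 726*I*√26 ≈ -186.0 + 3701.9*I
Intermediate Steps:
(33*11)*√(-188 + 84) + (55 - 241) = 363*√(-104) - 186 = 363*(2*I*√26) - 186 = 726*I*√26 - 186 = -186 + 726*I*√26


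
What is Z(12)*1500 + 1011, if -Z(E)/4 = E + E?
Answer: -142989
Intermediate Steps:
Z(E) = -8*E (Z(E) = -4*(E + E) = -8*E)
Z(12)*1500 + 1011 = -8*12*1500 + 1011 = -96*1500 + 1011 = -144000 + 1011 = -142989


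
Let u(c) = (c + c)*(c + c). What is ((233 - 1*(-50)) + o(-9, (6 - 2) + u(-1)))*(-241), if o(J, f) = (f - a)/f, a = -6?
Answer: -274499/4 ≈ -68625.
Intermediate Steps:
u(c) = 4*c² (u(c) = (2*c)*(2*c) = 4*c²)
o(J, f) = (6 + f)/f (o(J, f) = (f - 1*(-6))/f = (f + 6)/f = (6 + f)/f)
((233 - 1*(-50)) + o(-9, (6 - 2) + u(-1)))*(-241) = ((233 - 1*(-50)) + (6 + ((6 - 2) + 4*(-1)²))/((6 - 2) + 4*(-1)²))*(-241) = ((233 + 50) + (6 + (4 + 4*1))/(4 + 4*1))*(-241) = (283 + (6 + (4 + 4))/(4 + 4))*(-241) = (283 + (6 + 8)/8)*(-241) = (283 + (⅛)*14)*(-241) = (283 + 7/4)*(-241) = (1139/4)*(-241) = -274499/4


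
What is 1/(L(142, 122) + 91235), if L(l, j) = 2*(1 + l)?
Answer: 1/91521 ≈ 1.0926e-5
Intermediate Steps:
L(l, j) = 2 + 2*l
1/(L(142, 122) + 91235) = 1/((2 + 2*142) + 91235) = 1/((2 + 284) + 91235) = 1/(286 + 91235) = 1/91521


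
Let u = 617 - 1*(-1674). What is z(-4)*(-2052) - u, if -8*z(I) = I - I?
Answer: -2291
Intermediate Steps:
u = 2291 (u = 617 + 1674 = 2291)
z(I) = 0 (z(I) = -(I - I)/8 = -⅛*0 = 0)
z(-4)*(-2052) - u = 0*(-2052) - 1*2291 = 0 - 2291 = -2291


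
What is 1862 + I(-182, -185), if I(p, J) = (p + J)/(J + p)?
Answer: 1863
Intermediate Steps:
I(p, J) = 1 (I(p, J) = (J + p)/(J + p) = 1)
1862 + I(-182, -185) = 1862 + 1 = 1863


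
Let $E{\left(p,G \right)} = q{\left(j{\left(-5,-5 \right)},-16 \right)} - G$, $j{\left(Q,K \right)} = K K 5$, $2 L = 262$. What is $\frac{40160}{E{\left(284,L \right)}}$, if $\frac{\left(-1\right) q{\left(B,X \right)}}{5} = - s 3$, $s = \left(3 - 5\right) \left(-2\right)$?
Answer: $- \frac{40160}{71} \approx -565.63$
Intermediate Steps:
$L = 131$ ($L = \frac{1}{2} \cdot 262 = 131$)
$s = 4$ ($s = \left(-2\right) \left(-2\right) = 4$)
$j{\left(Q,K \right)} = 5 K^{2}$ ($j{\left(Q,K \right)} = K^{2} \cdot 5 = 5 K^{2}$)
$q{\left(B,X \right)} = 60$ ($q{\left(B,X \right)} = - 5 \left(-1\right) 4 \cdot 3 = - 5 \left(\left(-4\right) 3\right) = \left(-5\right) \left(-12\right) = 60$)
$E{\left(p,G \right)} = 60 - G$
$\frac{40160}{E{\left(284,L \right)}} = \frac{40160}{60 - 131} = \frac{40160}{-71} = 40160 \left(- \frac{1}{71}\right) = - \frac{40160}{71}$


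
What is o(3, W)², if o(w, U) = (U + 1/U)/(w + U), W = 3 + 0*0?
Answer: 25/81 ≈ 0.30864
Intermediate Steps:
W = 3 (W = 3 + 0 = 3)
o(w, U) = (U + 1/U)/(U + w)
o(3, W)² = ((1 + 3²)/(3*(3 + 3)))² = ((⅓)*(1 + 9)/6)² = ((⅓)*(⅙)*10)² = (5/9)² = 25/81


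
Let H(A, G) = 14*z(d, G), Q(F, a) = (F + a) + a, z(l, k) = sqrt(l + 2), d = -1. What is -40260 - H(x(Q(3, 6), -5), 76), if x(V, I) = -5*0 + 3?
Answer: -40274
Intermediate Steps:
z(l, k) = sqrt(2 + l)
Q(F, a) = F + 2*a
x(V, I) = 3 (x(V, I) = 0 + 3 = 3)
H(A, G) = 14 (H(A, G) = 14*sqrt(2 - 1) = 14*sqrt(1) = 14*1 = 14)
-40260 - H(x(Q(3, 6), -5), 76) = -40260 - 1*14 = -40260 - 14 = -40274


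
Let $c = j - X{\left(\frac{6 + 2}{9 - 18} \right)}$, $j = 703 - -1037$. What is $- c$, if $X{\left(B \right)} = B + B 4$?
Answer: $- \frac{15700}{9} \approx -1744.4$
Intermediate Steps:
$j = 1740$ ($j = 703 + 1037 = 1740$)
$X{\left(B \right)} = 5 B$ ($X{\left(B \right)} = B + 4 B = 5 B$)
$c = \frac{15700}{9}$ ($c = 1740 - 5 \frac{6 + 2}{9 - 18} = 1740 - 5 \frac{8}{-9} = 1740 - 5 \cdot 8 \left(- \frac{1}{9}\right) = 1740 - 5 \left(- \frac{8}{9}\right) = 1740 - - \frac{40}{9} = 1740 + \frac{40}{9} = \frac{15700}{9} \approx 1744.4$)
$- c = \left(-1\right) \frac{15700}{9} = - \frac{15700}{9}$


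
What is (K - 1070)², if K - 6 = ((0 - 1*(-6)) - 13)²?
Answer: 1030225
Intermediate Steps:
K = 55 (K = 6 + ((0 - 1*(-6)) - 13)² = 6 + ((0 + 6) - 13)² = 6 + (6 - 13)² = 6 + (-7)² = 6 + 49 = 55)
(K - 1070)² = (55 - 1070)² = (-1015)² = 1030225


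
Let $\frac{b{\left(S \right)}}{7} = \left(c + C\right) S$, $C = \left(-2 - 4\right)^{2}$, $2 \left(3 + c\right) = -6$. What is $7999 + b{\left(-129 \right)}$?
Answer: $-19091$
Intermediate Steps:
$c = -6$ ($c = -3 + \frac{1}{2} \left(-6\right) = -3 - 3 = -6$)
$C = 36$ ($C = \left(-6\right)^{2} = 36$)
$b{\left(S \right)} = 210 S$ ($b{\left(S \right)} = 7 \left(-6 + 36\right) S = 7 \cdot 30 S = 210 S$)
$7999 + b{\left(-129 \right)} = 7999 + 210 \left(-129\right) = 7999 - 27090 = -19091$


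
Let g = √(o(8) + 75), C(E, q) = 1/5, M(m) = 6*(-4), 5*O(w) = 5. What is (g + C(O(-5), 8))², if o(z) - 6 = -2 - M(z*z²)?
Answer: 2576/25 + 2*√103/5 ≈ 107.10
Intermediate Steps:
O(w) = 1 (O(w) = (⅕)*5 = 1)
M(m) = -24
C(E, q) = ⅕
o(z) = 28 (o(z) = 6 + (-2 - 1*(-24)) = 6 + (-2 + 24) = 6 + 22 = 28)
g = √103 (g = √(28 + 75) = √103 ≈ 10.149)
(g + C(O(-5), 8))² = (√103 + ⅕)² = (⅕ + √103)²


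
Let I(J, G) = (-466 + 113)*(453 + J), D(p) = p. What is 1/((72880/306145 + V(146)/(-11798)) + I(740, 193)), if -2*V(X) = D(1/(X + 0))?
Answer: -210934884664/88830746829051211 ≈ -2.3746e-6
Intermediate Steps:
V(X) = -1/(2*X) (V(X) = -1/(2*(X + 0)) = -1/(2*X))
I(J, G) = -159909 - 353*J (I(J, G) = -353*(453 + J) = -159909 - 353*J)
1/((72880/306145 + V(146)/(-11798)) + I(740, 193)) = 1/((72880/306145 - 1/2/146/(-11798)) + (-159909 - 353*740)) = 1/((72880*(1/306145) - 1/2*1/146*(-1/11798)) + (-159909 - 261220)) = 1/((14576/61229 - 1/292*(-1/11798)) - 421129) = 1/((14576/61229 + 1/3445016) - 421129) = 1/(50214614445/210934884664 - 421129) = 1/(-88830746829051211/210934884664) = -210934884664/88830746829051211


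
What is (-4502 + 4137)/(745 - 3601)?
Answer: 365/2856 ≈ 0.12780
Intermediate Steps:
(-4502 + 4137)/(745 - 3601) = -365/(-2856) = -365*(-1/2856) = 365/2856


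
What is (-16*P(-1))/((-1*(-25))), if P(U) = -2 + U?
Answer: 48/25 ≈ 1.9200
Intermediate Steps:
(-16*P(-1))/((-1*(-25))) = (-16*(-2 - 1))/((-1*(-25))) = -16*(-3)/25 = 48*(1/25) = 48/25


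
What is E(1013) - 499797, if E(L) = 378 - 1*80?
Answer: -499499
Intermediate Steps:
E(L) = 298 (E(L) = 378 - 80 = 298)
E(1013) - 499797 = 298 - 499797 = -499499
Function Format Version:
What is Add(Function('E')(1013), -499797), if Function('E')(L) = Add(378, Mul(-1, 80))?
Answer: -499499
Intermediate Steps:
Function('E')(L) = 298 (Function('E')(L) = Add(378, -80) = 298)
Add(Function('E')(1013), -499797) = Add(298, -499797) = -499499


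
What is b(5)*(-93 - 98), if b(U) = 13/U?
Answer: -2483/5 ≈ -496.60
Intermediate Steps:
b(5)*(-93 - 98) = (13/5)*(-93 - 98) = (13*(⅕))*(-191) = (13/5)*(-191) = -2483/5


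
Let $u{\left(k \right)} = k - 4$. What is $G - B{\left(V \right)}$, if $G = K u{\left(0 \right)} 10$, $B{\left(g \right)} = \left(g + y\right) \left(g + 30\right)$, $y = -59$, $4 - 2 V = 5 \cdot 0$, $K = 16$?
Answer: $1184$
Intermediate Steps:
$u{\left(k \right)} = -4 + k$
$V = 2$ ($V = 2 - \frac{5 \cdot 0}{2} = 2 - 0 = 2 + 0 = 2$)
$B{\left(g \right)} = \left(-59 + g\right) \left(30 + g\right)$ ($B{\left(g \right)} = \left(g - 59\right) \left(g + 30\right) = \left(-59 + g\right) \left(30 + g\right)$)
$G = -640$ ($G = 16 \left(-4 + 0\right) 10 = 16 \left(-4\right) 10 = \left(-64\right) 10 = -640$)
$G - B{\left(V \right)} = -640 - \left(-1770 + 2^{2} - 58\right) = -640 - \left(-1770 + 4 - 58\right) = -640 - -1824 = -640 + 1824 = 1184$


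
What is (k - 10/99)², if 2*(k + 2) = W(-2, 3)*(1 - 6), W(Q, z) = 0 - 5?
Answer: 4239481/39204 ≈ 108.14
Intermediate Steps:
W(Q, z) = -5
k = 21/2 (k = -2 + (-5*(1 - 6))/2 = -2 + (-5*(-5))/2 = -2 + (½)*25 = -2 + 25/2 = 21/2 ≈ 10.500)
(k - 10/99)² = (21/2 - 10/99)² = (2059/198)² = 4239481/39204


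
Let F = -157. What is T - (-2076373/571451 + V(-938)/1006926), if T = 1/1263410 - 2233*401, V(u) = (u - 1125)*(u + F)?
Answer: -54246539334284512986027/60581443331182055 ≈ -8.9543e+5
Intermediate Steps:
V(u) = (-1125 + u)*(-157 + u) (V(u) = (u - 1125)*(u - 157) = (-1125 + u)*(-157 + u))
T = -1131299006529/1263410 (T = 1/1263410 - 895433 = -1131299006529/1263410 ≈ -8.9543e+5)
T - (-2076373/571451 + V(-938)/1006926) = -1131299006529/1263410 - (-2076373/571451 + (176625 + (-938)**2 - 1282*(-938))/1006926) = -1131299006529/1263410 - (-2076373*1/571451 + (176625 + 879844 + 1202516)*(1/1006926)) = -1131299006529/1263410 - (-2076373/571451 + 2258985*(1/1006926)) = -1131299006529/1263410 - (-2076373/571451 + 752995/335642) = -1131299006529/1263410 - 1*(-266618240721/191802956542) = -1131299006529/1263410 + 266618240721/191802956542 = -54246539334284512986027/60581443331182055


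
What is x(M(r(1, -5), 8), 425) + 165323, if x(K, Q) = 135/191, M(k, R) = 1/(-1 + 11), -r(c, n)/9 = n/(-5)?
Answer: 31576828/191 ≈ 1.6532e+5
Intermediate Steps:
r(c, n) = 9*n/5 (r(c, n) = -9*n/(-5) = -9*n*(-1)/5 = -(-9)*n/5 = 9*n/5)
M(k, R) = 1/10
x(K, Q) = 135/191 (x(K, Q) = 135*(1/191) = 135/191)
x(M(r(1, -5), 8), 425) + 165323 = 135/191 + 165323 = 31576828/191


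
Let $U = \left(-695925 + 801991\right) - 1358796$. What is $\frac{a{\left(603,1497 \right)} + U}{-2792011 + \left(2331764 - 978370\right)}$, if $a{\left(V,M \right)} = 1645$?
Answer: $\frac{1251085}{1438617} \approx 0.86964$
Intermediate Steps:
$U = -1252730$ ($U = 106066 - 1358796 = -1252730$)
$\frac{a{\left(603,1497 \right)} + U}{-2792011 + \left(2331764 - 978370\right)} = \frac{1645 - 1252730}{-2792011 + \left(2331764 - 978370\right)} = - \frac{1251085}{-2792011 + \left(2331764 - 978370\right)} = - \frac{1251085}{-2792011 + 1353394} = - \frac{1251085}{-1438617} = \left(-1251085\right) \left(- \frac{1}{1438617}\right) = \frac{1251085}{1438617}$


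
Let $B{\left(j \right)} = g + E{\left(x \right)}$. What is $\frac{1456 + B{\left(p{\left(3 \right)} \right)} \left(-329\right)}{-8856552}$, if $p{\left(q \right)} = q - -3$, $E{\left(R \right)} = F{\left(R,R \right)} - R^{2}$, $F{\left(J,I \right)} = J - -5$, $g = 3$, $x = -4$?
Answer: $- \frac{1351}{2214138} \approx -0.00061017$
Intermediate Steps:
$F{\left(J,I \right)} = 5 + J$ ($F{\left(J,I \right)} = J + 5 = 5 + J$)
$E{\left(R \right)} = 5 + R - R^{2}$ ($E{\left(R \right)} = \left(5 + R\right) - R^{2} = 5 + R - R^{2}$)
$p{\left(q \right)} = 3 + q$ ($p{\left(q \right)} = q + 3 = 3 + q$)
$B{\left(j \right)} = -12$ ($B{\left(j \right)} = 3 - 15 = -12$)
$\frac{1456 + B{\left(p{\left(3 \right)} \right)} \left(-329\right)}{-8856552} = \frac{1456 - -3948}{-8856552} = \left(1456 + 3948\right) \left(- \frac{1}{8856552}\right) = 5404 \left(- \frac{1}{8856552}\right) = - \frac{1351}{2214138}$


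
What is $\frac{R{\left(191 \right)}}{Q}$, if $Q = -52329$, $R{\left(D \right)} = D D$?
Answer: $- \frac{36481}{52329} \approx -0.69715$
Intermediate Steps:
$R{\left(D \right)} = D^{2}$
$\frac{R{\left(191 \right)}}{Q} = \frac{191^{2}}{-52329} = 36481 \left(- \frac{1}{52329}\right) = - \frac{36481}{52329}$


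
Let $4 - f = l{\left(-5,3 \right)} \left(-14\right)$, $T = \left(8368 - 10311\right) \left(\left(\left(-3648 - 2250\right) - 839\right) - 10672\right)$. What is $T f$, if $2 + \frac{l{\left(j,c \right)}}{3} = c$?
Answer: $1555981602$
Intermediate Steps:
$l{\left(j,c \right)} = -6 + 3 c$
$T = 33825687$ ($T = - 1943 \left(\left(-5898 - 839\right) - 10672\right) = - 1943 \left(-6737 - 10672\right) = \left(-1943\right) \left(-17409\right) = 33825687$)
$f = 46$ ($f = 4 - \left(-6 + 3 \cdot 3\right) \left(-14\right) = 4 - \left(-6 + 9\right) \left(-14\right) = 4 - 3 \left(-14\right) = 4 - -42 = 4 + 42 = 46$)
$T f = 33825687 \cdot 46 = 1555981602$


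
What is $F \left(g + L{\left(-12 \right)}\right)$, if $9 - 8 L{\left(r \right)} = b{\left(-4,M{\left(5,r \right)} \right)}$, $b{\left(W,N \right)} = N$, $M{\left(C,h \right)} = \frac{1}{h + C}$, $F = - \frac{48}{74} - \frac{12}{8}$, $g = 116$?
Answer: $- \frac{65190}{259} \approx -251.7$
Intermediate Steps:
$F = - \frac{159}{74}$ ($F = \left(-48\right) \frac{1}{74} - \frac{3}{2} = - \frac{24}{37} - \frac{3}{2} = - \frac{159}{74} \approx -2.1486$)
$M{\left(C,h \right)} = \frac{1}{C + h}$
$L{\left(r \right)} = \frac{9}{8} - \frac{1}{8 \left(5 + r\right)}$
$F \left(g + L{\left(-12 \right)}\right) = - \frac{159 \left(116 + \frac{44 + 9 \left(-12\right)}{8 \left(5 - 12\right)}\right)}{74} = - \frac{159 \left(116 + \frac{44 - 108}{8 \left(-7\right)}\right)}{74} = - \frac{159 \left(116 + \frac{1}{8} \left(- \frac{1}{7}\right) \left(-64\right)\right)}{74} = - \frac{159 \left(116 + \frac{8}{7}\right)}{74} = \left(- \frac{159}{74}\right) \frac{820}{7} = - \frac{65190}{259}$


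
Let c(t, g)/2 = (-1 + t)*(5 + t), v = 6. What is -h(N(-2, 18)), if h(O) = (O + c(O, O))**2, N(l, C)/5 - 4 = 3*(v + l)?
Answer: -182520100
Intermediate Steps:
c(t, g) = 2*(-1 + t)*(5 + t) (c(t, g) = 2*((-1 + t)*(5 + t)) = 2*(-1 + t)*(5 + t))
N(l, C) = 110 + 15*l (N(l, C) = 20 + 5*(3*(6 + l)) = 20 + 5*(18 + 3*l) = 20 + (90 + 15*l) = 110 + 15*l)
h(O) = (-10 + 2*O**2 + 9*O)**2 (h(O) = (O + (-10 + 2*O**2 + 8*O))**2 = (-10 + 2*O**2 + 9*O)**2)
-h(N(-2, 18)) = -(-10 + 2*(110 + 15*(-2))**2 + 9*(110 + 15*(-2)))**2 = -(-10 + 2*(110 - 30)**2 + 9*(110 - 30))**2 = -(-10 + 2*80**2 + 9*80)**2 = -(-10 + 2*6400 + 720)**2 = -(-10 + 12800 + 720)**2 = -1*13510**2 = -1*182520100 = -182520100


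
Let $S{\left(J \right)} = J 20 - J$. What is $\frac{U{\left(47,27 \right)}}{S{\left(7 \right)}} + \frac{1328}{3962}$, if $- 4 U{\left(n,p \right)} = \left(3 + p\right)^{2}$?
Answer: $- \frac{51059}{37639} \approx -1.3565$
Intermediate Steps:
$S{\left(J \right)} = 19 J$ ($S{\left(J \right)} = 20 J - J = 19 J$)
$U{\left(n,p \right)} = - \frac{\left(3 + p\right)^{2}}{4}$
$\frac{U{\left(47,27 \right)}}{S{\left(7 \right)}} + \frac{1328}{3962} = \frac{\left(- \frac{1}{4}\right) \left(3 + 27\right)^{2}}{19 \cdot 7} + \frac{1328}{3962} = \frac{\left(- \frac{1}{4}\right) 30^{2}}{133} + 1328 \cdot \frac{1}{3962} = \left(- \frac{1}{4}\right) 900 \cdot \frac{1}{133} + \frac{664}{1981} = \left(-225\right) \frac{1}{133} + \frac{664}{1981} = - \frac{225}{133} + \frac{664}{1981} = - \frac{51059}{37639}$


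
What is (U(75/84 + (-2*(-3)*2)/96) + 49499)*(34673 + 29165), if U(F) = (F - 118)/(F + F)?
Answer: 179906176865/57 ≈ 3.1562e+9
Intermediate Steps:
U(F) = (-118 + F)/(2*F) (U(F) = (-118 + F)/((2*F)) = (-118 + F)*(1/(2*F)) = (-118 + F)/(2*F))
(U(75/84 + (-2*(-3)*2)/96) + 49499)*(34673 + 29165) = ((-118 + (75/84 + (-2*(-3)*2)/96))/(2*(75/84 + (-2*(-3)*2)/96)) + 49499)*(34673 + 29165) = ((-118 + (75*(1/84) + (6*2)*(1/96)))/(2*(75*(1/84) + (6*2)*(1/96))) + 49499)*63838 = ((-118 + (25/28 + 12*(1/96)))/(2*(25/28 + 12*(1/96))) + 49499)*63838 = ((-118 + (25/28 + ⅛))/(2*(25/28 + ⅛)) + 49499)*63838 = ((-118 + 57/56)/(2*(57/56)) + 49499)*63838 = ((½)*(56/57)*(-6551/56) + 49499)*63838 = (-6551/114 + 49499)*63838 = (5636335/114)*63838 = 179906176865/57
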